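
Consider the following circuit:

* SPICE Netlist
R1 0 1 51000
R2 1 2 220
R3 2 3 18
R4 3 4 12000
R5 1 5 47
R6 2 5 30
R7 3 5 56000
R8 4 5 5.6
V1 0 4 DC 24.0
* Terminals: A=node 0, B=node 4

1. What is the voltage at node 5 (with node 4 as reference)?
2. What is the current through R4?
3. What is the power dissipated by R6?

Nodal analysis, taking node 4 as the 0 V reference.
Source V1 fixes V_0 = 24 V.
KCL at each unknown node (sum of currents leaving = 0; resistances in Ω):
  Node 1: (V_1 - 24)/51000 + (V_1 - V_2)/220 + (V_1 - V_5)/47 = 0
  Node 2: (V_2 - V_1)/220 + (V_2 - V_3)/18 + (V_2 - V_5)/30 = 0
  Node 3: (V_3 - V_2)/18 + (V_3 - 0)/12000 + (V_3 - V_5)/56000 = 0
  Node 5: (V_5 - V_1)/47 + (V_5 - V_2)/30 + (V_5 - V_3)/56000 + (V_5 - 0)/5.6 = 0
Collecting terms (coefficients in siemens):
  0.02584·V_1 - 0.004545·V_2 - 0.02128·V_5 = 0.0004706
  0.09343·V_2 - 0.004545·V_1 - 0.05556·V_3 - 0.03333·V_5 = 0
  0.05566·V_3 - 0.05556·V_2 - 0.00001786·V_5 = 0
  0.2332·V_5 - 0.02128·V_1 - 0.03333·V_2 - 0.00001786·V_3 = 0
Solving these 4 simultaneous equations (Gaussian elimination) gives:
  V_1 = 0.02123 V, V_2 = 0.004851 V, V_3 = 0.004843 V, V_5 = 0.002631 V
Part 1:
  Read off the nodal solution: V_5 = 0.002631 V
Part 2:
  I_R4 = (V_3 - V_4)/R4 = (0.004843 - 0)/12000 = 0.0000004036 A
  Magnitude: I_R4 = 0.0000004036 A
Part 3:
  I_R6 = (V_2 - V_5)/R6 = (0.004851 - 0.002631)/30 = 0.00007401 A
  P_R6 = I_R6² × R6 = (0.00007401)² × 30 = 0.0000001643 W

Final answers:
1. V_5 = 0.002631 V
2. I_R4 = 4.036e-07 A
3. P_R6 = 1.643e-07 W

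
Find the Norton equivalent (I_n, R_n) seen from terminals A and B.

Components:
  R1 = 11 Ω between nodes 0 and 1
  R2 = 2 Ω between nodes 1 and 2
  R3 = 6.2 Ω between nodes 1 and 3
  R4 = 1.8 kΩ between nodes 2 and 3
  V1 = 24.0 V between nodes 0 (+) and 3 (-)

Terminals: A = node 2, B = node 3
Find the Thévenin equivalent first; then I_n = V_th/R_th and R_n = R_th.
Step 1 — V_th is the open-circuit voltage V_A - V_B (nothing connected across the terminals).
Nodal analysis, taking node 3 as the 0 V reference.
Source V1 fixes V_0 = 24 V.
KCL at each unknown node (sum of currents leaving = 0; resistances in Ω):
  Node 1: (V_1 - 24)/11 + (V_1 - V_2)/2 + (V_1 - 0)/6.2 = 0
  Node 2: (V_2 - V_1)/2 + (V_2 - 0)/1800 = 0
Collecting terms (coefficients in siemens):
  0.7522·V_1 - 0.5·V_2 = 2.182
  0.5006·V_2 - 0.5·V_1 = 0
Determinant D = (0.7522)(0.5006) - (-0.5)(-0.5) = 0.1265
V_1 = [(2.182)(0.5006) - (-0.5)(0)]/D = 8.632 V
V_2 = [(0.7522)(0) - (2.182)(-0.5)]/D = 8.623 V
V_th = V_2 - V_3 = 8.623 - 0 = 8.623 V
Step 2 — R_th: zero the source — replace V1 by a short circuit (node 3 merges into node 0) — and find the resistance seen between A (node 2) and B (node 0).
Reduce the network between node 2 (A) and node 0 (B) by series/parallel combination:
  Rp1 = R1 ‖ R3 (parallel, both between nodes 0 and 1) = 1/(1/11 + 1/6.2) = 3.965 Ω
  Rs1 = R2 + Rp1 (series, joined only at node 1) = 2 + 3.965 = 5.965 Ω
  Rp2 = R4 ‖ Rs1 (parallel, both between nodes 0 and 2) = 1/(1/1800 + 1/5.965) = 5.945 Ω
R_th = 5.945 Ω
I_n = V_th/R_th = 8.623/5.945 = 1.45 A, and R_n = R_th = 5.945 Ω

Final answer: I_n = 1.45 A, R_n = 5.945 Ω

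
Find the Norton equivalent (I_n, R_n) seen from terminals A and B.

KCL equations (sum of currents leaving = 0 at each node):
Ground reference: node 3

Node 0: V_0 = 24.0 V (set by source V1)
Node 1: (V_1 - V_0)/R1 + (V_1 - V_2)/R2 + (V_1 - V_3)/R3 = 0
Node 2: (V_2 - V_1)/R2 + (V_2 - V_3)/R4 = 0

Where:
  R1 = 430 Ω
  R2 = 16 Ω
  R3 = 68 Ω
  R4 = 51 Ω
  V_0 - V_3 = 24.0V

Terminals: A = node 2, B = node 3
Find the Thévenin equivalent first; then I_n = V_th/R_th and R_n = R_th.
Step 1 — V_th is the open-circuit voltage V_A - V_B (nothing connected across the terminals).
Nodal analysis, taking node 3 as the 0 V reference.
Source V1 fixes V_0 = 24 V.
KCL at each unknown node (sum of currents leaving = 0; resistances in Ω):
  Node 1: (V_1 - 24)/430 + (V_1 - V_2)/16 + (V_1 - 0)/68 = 0
  Node 2: (V_2 - V_1)/16 + (V_2 - 0)/51 = 0
Collecting terms (coefficients in siemens):
  0.07953·V_1 - 0.0625·V_2 = 0.05581
  0.08211·V_2 - 0.0625·V_1 = 0
Determinant D = (0.07953)(0.08211) - (-0.0625)(-0.0625) = 0.002624
V_1 = [(0.05581)(0.08211) - (-0.0625)(0)]/D = 1.747 V
V_2 = [(0.07953)(0) - (0.05581)(-0.0625)]/D = 1.329 V
V_th = V_2 - V_3 = 1.329 - 0 = 1.329 V
Step 2 — R_th: zero the source — replace V1 by a short circuit (node 3 merges into node 0) — and find the resistance seen between A (node 2) and B (node 0).
Reduce the network between node 2 (A) and node 0 (B) by series/parallel combination:
  Rp1 = R1 ‖ R3 (parallel, both between nodes 0 and 1) = 1/(1/430 + 1/68) = 58.71 Ω
  Rs1 = R2 + Rp1 (series, joined only at node 1) = 16 + 58.71 = 74.71 Ω
  Rp2 = R4 ‖ Rs1 (parallel, both between nodes 0 and 2) = 1/(1/51 + 1/74.71) = 30.31 Ω
R_th = 30.31 Ω
I_n = V_th/R_th = 1.329/30.31 = 0.04386 A, and R_n = R_th = 30.31 Ω

Final answer: I_n = 0.04386 A, R_n = 30.31 Ω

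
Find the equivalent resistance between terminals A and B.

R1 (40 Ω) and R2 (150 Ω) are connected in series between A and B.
Reduce the network between node 0 (A) and node 2 (B) by series/parallel combination:
  Rs1 = R1 + R2 (series, joined only at node 1) = 40 + 150 = 190 Ω
R_eq = 190 Ω

Final answer: 190 Ω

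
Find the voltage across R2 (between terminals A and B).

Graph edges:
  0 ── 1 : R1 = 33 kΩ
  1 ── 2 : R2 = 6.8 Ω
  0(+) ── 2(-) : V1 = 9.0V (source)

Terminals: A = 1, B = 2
R1 and R2 are in series across V1 (node 0 → node 1 → node 2), and the output A–B is taken across R2, so this is a voltage divider.
Series current: I = V1/(R1 + R2) = 9/(33000 + 6.8) = 9/33010 = 0.0002727 A
V_R2 = I × R2 = V1 × R2/(R1 + R2) = 9 × 6.8/33010 = 0.001854 V

Final answer: 0.001854 V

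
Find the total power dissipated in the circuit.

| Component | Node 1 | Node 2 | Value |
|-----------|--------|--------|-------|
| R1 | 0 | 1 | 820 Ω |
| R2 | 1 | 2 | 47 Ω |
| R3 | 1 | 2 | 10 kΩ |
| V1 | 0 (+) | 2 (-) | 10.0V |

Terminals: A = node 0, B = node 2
Nodal analysis, taking node 2 as the 0 V reference.
Source V1 fixes V_0 = 10 V.
KCL at each unknown node (sum of currents leaving = 0; resistances in Ω):
  Node 1: (V_1 - 10)/820 + (V_1 - 0)/47 + (V_1 - 0)/10000 = 0
Collecting terms: 0.0226 × V_1 = 0.0122  =>  V_1 = 0.5397 V
Power in each resistor, P = (ΔV)²/R:
  P_R1 = (10 - 0.5397)²/820 = 0.1091 W
  P_R2 = (0.5397 - 0)²/47 = 0.006197 W
  P_R3 = (0.5397 - 0)²/10000 = 0.00002913 W
P_total = P_R1 + P_R2 + P_R3 = 0.1154 W

Final answer: 0.1154 W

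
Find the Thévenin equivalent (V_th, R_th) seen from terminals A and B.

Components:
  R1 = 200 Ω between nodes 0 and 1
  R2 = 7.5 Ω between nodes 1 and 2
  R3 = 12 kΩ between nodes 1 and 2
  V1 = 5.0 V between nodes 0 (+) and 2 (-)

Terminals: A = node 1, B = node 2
Step 1 — V_th is the open-circuit voltage V_A - V_B (nothing connected across the terminals).
Nodal analysis, taking node 2 as the 0 V reference.
Source V1 fixes V_0 = 5 V.
KCL at each unknown node (sum of currents leaving = 0; resistances in Ω):
  Node 1: (V_1 - 5)/200 + (V_1 - 0)/7.5 + (V_1 - 0)/12000 = 0
Collecting terms: 0.1384 × V_1 = 0.025  =>  V_1 = 0.1806 V
V_th = V_1 - V_2 = 0.1806 - 0 = 0.1806 V
Step 2 — R_th: zero the source — replace V1 by a short circuit (node 2 merges into node 0) — and find the resistance seen between A (node 1) and B (node 0).
Reduce the network between node 1 (A) and node 0 (B) by series/parallel combination:
  Rp1 = R1 ‖ R2 ‖ R3 (parallel, all between nodes 0 and 1) = 1/(1/200 + 1/7.5 + 1/12000) = 7.225 Ω
R_th = 7.225 Ω

Final answer: V_th = 0.1806 V, R_th = 7.225 Ω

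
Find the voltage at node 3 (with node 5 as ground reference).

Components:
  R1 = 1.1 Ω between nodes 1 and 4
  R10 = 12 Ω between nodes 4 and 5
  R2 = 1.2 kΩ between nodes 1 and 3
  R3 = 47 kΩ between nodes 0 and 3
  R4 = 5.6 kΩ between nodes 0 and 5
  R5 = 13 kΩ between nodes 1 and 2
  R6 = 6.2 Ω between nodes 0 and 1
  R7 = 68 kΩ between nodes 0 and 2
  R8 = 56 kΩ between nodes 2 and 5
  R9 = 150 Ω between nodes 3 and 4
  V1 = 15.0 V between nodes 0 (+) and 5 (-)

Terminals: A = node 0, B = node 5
Nodal analysis, taking node 5 as the 0 V reference.
Source V1 fixes V_0 = 15 V.
KCL at each unknown node (sum of currents leaving = 0; resistances in Ω):
  Node 1: (V_1 - V_4)/1.1 + (V_1 - V_3)/1200 + (V_1 - V_2)/13000 + (V_1 - 15)/6.2 = 0
  Node 2: (V_2 - V_1)/13000 + (V_2 - 15)/68000 + (V_2 - 0)/56000 = 0
  Node 3: (V_3 - V_1)/1200 + (V_3 - 15)/47000 + (V_3 - V_4)/150 = 0
  Node 4: (V_4 - V_1)/1.1 + (V_4 - V_3)/150 + (V_4 - 0)/12 = 0
Collecting terms (coefficients in siemens):
  1.071·V_1 - 0.00007692·V_2 - 0.0008333·V_3 - 0.9091·V_4 = 2.419
  0.0001095·V_2 - 0.00007692·V_1 = 0.0002206
  0.007521·V_3 - 0.0008333·V_1 - 0.006667·V_4 = 0.0003191
  0.9991·V_4 - 0.9091·V_1 - 0.006667·V_3 = 0
Solving these 4 simultaneous equations (Gaussian elimination) gives:
  V_1 = 10.18 V, V_2 = 9.168 V, V_3 = 9.438 V, V_4 = 9.327 V
The requested potential is V_3 = 9.438 V.

Final answer: V_3 = 9.438 V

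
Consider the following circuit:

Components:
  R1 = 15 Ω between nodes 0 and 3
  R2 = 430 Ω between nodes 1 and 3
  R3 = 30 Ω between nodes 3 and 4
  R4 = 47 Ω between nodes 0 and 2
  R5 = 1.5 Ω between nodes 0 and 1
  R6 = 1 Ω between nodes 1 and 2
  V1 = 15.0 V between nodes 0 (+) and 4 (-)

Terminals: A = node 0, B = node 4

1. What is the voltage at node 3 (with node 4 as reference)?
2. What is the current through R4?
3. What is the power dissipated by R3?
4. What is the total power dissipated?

Nodal analysis, taking node 4 as the 0 V reference.
Source V1 fixes V_0 = 15 V.
KCL at each unknown node (sum of currents leaving = 0; resistances in Ω):
  Node 1: (V_1 - V_3)/430 + (V_1 - 15)/1.5 + (V_1 - V_2)/1 = 0
  Node 2: (V_2 - 15)/47 + (V_2 - V_1)/1 = 0
  Node 3: (V_3 - 15)/15 + (V_3 - V_1)/430 + (V_3 - 0)/30 = 0
Collecting terms (coefficients in siemens):
  1.669·V_1 - 1·V_2 - 0.002326·V_3 = 10
  1.021·V_2 - 1·V_1 = 0.3191
  0.1023·V_3 - 0.002326·V_1 = 1
Solving these 3 simultaneous equations (Gaussian elimination) gives:
  V_1 = 14.98 V, V_2 = 14.98 V, V_3 = 10.11 V
Part 1:
  Read off the nodal solution: V_3 = 10.11 V
Part 2:
  I_R4 = (V_0 - V_2)/R4 = (15 - 14.98)/47 = 0.0003432 A
  Magnitude: I_R4 = 0.0003432 A
Part 3:
  I_R3 = (V_3 - V_4)/R3 = (10.11 - 0)/30 = 0.3371 A
  P_R3 = I_R3² × R3 = (0.3371)² × 30 = 3.409 W
Part 4:
  Power in each resistor, P = (ΔV)²/R:
    P_R1 = (15 - 10.11)²/15 = 1.592 W
    P_R2 = (14.98 - 10.11)²/430 = 0.05516 W
    P_R3 = (10.11 - 0)²/30 = 3.409 W
    P_R4 = (15 - 14.98)²/47 = 0.000005537 W
    P_R5 = (15 - 14.98)²/1.5 = 0.0001809 W
    P_R6 = (14.98 - 14.98)²/1 = 0.0000001178 W
  P_total = P_R1 + P_R2 + P_R3 + P_R4 + P_R5 + P_R6 = 5.057 W

Final answers:
1. V_3 = 10.11 V
2. I_R4 = 0.0003432 A
3. P_R3 = 3.409 W
4. P_total = 5.057 W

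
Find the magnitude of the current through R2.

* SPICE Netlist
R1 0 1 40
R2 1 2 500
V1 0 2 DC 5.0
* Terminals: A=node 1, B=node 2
Nodal analysis, taking node 2 as the 0 V reference.
Source V1 fixes V_0 = 5 V.
KCL at each unknown node (sum of currents leaving = 0; resistances in Ω):
  Node 1: (V_1 - 5)/40 + (V_1 - 0)/500 = 0
Collecting terms: 0.027 × V_1 = 0.125  =>  V_1 = 4.63 V
I_R2 = (V_1 - V_2)/R2 = (4.63 - 0)/500 = 0.009259 A
|I_R2| = 0.009259 A

Final answer: |I_R2| = 0.009259 A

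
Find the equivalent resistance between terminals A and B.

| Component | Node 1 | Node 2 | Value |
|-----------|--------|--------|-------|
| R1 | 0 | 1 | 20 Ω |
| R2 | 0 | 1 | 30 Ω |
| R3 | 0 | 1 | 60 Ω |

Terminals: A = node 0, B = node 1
Reduce the network between node 0 (A) and node 1 (B) by series/parallel combination:
  Rp1 = R1 ‖ R2 ‖ R3 (parallel, all between nodes 0 and 1) = 1/(1/20 + 1/30 + 1/60) = 10 Ω
R_eq = 10 Ω

Final answer: 10 Ω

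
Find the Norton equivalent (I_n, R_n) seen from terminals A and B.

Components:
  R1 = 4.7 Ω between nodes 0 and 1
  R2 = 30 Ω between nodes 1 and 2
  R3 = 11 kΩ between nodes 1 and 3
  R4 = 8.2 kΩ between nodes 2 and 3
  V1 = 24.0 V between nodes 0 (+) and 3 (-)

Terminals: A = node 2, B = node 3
Find the Thévenin equivalent first; then I_n = V_th/R_th and R_n = R_th.
Step 1 — V_th is the open-circuit voltage V_A - V_B (nothing connected across the terminals).
Nodal analysis, taking node 3 as the 0 V reference.
Source V1 fixes V_0 = 24 V.
KCL at each unknown node (sum of currents leaving = 0; resistances in Ω):
  Node 1: (V_1 - 24)/4.7 + (V_1 - V_2)/30 + (V_1 - 0)/11000 = 0
  Node 2: (V_2 - V_1)/30 + (V_2 - 0)/8200 = 0
Collecting terms (coefficients in siemens):
  0.2462·V_1 - 0.03333·V_2 = 5.106
  0.03346·V_2 - 0.03333·V_1 = 0
Determinant D = (0.2462)(0.03346) - (-0.03333)(-0.03333) = 0.007125
V_1 = [(5.106)(0.03346) - (-0.03333)(0)]/D = 23.98 V
V_2 = [(0.2462)(0) - (5.106)(-0.03333)]/D = 23.89 V
V_th = V_2 - V_3 = 23.89 - 0 = 23.89 V
Step 2 — R_th: zero the source — replace V1 by a short circuit (node 3 merges into node 0) — and find the resistance seen between A (node 2) and B (node 0).
Reduce the network between node 2 (A) and node 0 (B) by series/parallel combination:
  Rp1 = R1 ‖ R3 (parallel, both between nodes 0 and 1) = 1/(1/4.7 + 1/11000) = 4.698 Ω
  Rs1 = R2 + Rp1 (series, joined only at node 1) = 30 + 4.698 = 34.7 Ω
  Rp2 = R4 ‖ Rs1 (parallel, both between nodes 0 and 2) = 1/(1/8200 + 1/34.7) = 34.55 Ω
R_th = 34.55 Ω
I_n = V_th/R_th = 23.89/34.55 = 0.6914 A, and R_n = R_th = 34.55 Ω

Final answer: I_n = 0.6914 A, R_n = 34.55 Ω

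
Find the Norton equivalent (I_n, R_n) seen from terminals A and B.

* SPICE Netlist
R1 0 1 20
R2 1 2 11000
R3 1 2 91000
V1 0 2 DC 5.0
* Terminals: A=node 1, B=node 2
Find the Thévenin equivalent first; then I_n = V_th/R_th and R_n = R_th.
Step 1 — V_th is the open-circuit voltage V_A - V_B (nothing connected across the terminals).
Nodal analysis, taking node 2 as the 0 V reference.
Source V1 fixes V_0 = 5 V.
KCL at each unknown node (sum of currents leaving = 0; resistances in Ω):
  Node 1: (V_1 - 5)/20 + (V_1 - 0)/11000 + (V_1 - 0)/91000 = 0
Collecting terms: 0.0501 × V_1 = 0.25  =>  V_1 = 4.99 V
V_th = V_1 - V_2 = 4.99 - 0 = 4.99 V
Step 2 — R_th: zero the source — replace V1 by a short circuit (node 2 merges into node 0) — and find the resistance seen between A (node 1) and B (node 0).
Reduce the network between node 1 (A) and node 0 (B) by series/parallel combination:
  Rp1 = R1 ‖ R2 ‖ R3 (parallel, all between nodes 0 and 1) = 1/(1/20 + 1/11000 + 1/91000) = 19.96 Ω
R_th = 19.96 Ω
I_n = V_th/R_th = 4.99/19.96 = 0.25 A, and R_n = R_th = 19.96 Ω

Final answer: I_n = 0.25 A, R_n = 19.96 Ω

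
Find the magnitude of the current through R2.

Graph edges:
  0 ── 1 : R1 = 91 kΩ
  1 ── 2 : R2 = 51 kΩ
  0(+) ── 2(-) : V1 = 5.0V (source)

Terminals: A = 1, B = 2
Nodal analysis, taking node 2 as the 0 V reference.
Source V1 fixes V_0 = 5 V.
KCL at each unknown node (sum of currents leaving = 0; resistances in Ω):
  Node 1: (V_1 - 5)/91000 + (V_1 - 0)/51000 = 0
Collecting terms: 0.0000306 × V_1 = 0.00005495  =>  V_1 = 1.796 V
I_R2 = (V_1 - V_2)/R2 = (1.796 - 0)/51000 = 0.00003521 A
|I_R2| = 0.00003521 A

Final answer: |I_R2| = 3.521e-05 A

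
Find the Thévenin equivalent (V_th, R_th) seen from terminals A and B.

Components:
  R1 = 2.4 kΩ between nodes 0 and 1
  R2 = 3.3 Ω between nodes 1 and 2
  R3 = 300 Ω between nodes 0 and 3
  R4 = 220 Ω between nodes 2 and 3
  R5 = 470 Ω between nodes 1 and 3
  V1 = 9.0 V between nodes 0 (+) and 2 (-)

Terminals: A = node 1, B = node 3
Step 1 — V_th is the open-circuit voltage V_A - V_B (nothing connected across the terminals).
Nodal analysis, taking node 2 as the 0 V reference.
Source V1 fixes V_0 = 9 V.
KCL at each unknown node (sum of currents leaving = 0; resistances in Ω):
  Node 1: (V_1 - 9)/2400 + (V_1 - 0)/3.3 + (V_1 - V_3)/470 = 0
  Node 3: (V_3 - 9)/300 + (V_3 - 0)/220 + (V_3 - V_1)/470 = 0
Collecting terms (coefficients in siemens):
  0.3056·V_1 - 0.002128·V_3 = 0.00375
  0.01001·V_3 - 0.002128·V_1 = 0.03
Determinant D = (0.3056)(0.01001) - (-0.002128)(-0.002128) = 0.003053
V_1 = [(0.00375)(0.01001) - (-0.002128)(0.03)]/D = 0.0332 V
V_3 = [(0.3056)(0.03) - (0.00375)(-0.002128)]/D = 3.005 V
V_th = V_1 - V_3 = 0.0332 - 3.005 = -2.972 V
Step 2 — R_th: zero the source — replace V1 by a short circuit (node 2 merges into node 0) — and find the resistance seen between A (node 1) and B (node 3).
Reduce the network between node 1 (A) and node 3 (B) by series/parallel combination:
  Rp1 = R1 ‖ R2 (parallel, both between nodes 0 and 1) = 1/(1/2400 + 1/3.3) = 3.295 Ω
  Rp2 = R3 ‖ R4 (parallel, both between nodes 0 and 3) = 1/(1/300 + 1/220) = 126.9 Ω
  Rs1 = Rp1 + Rp2 (series, joined only at node 0) = 3.295 + 126.9 = 130.2 Ω
  Rp3 = R5 ‖ Rs1 (parallel, both between nodes 1 and 3) = 1/(1/470 + 1/130.2) = 102 Ω
R_th = 102 Ω

Final answer: V_th = -2.972 V, R_th = 102 Ω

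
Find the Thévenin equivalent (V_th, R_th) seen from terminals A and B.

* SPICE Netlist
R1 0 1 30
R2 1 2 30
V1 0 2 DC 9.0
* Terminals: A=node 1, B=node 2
Step 1 — V_th is the open-circuit voltage V_A - V_B (nothing connected across the terminals).
Nodal analysis, taking node 2 as the 0 V reference.
Source V1 fixes V_0 = 9 V.
KCL at each unknown node (sum of currents leaving = 0; resistances in Ω):
  Node 1: (V_1 - 9)/30 + (V_1 - 0)/30 = 0
Collecting terms: 0.06667 × V_1 = 0.3  =>  V_1 = 4.5 V
V_th = V_1 - V_2 = 4.5 - 0 = 4.5 V
Step 2 — R_th: zero the source — replace V1 by a short circuit (node 2 merges into node 0) — and find the resistance seen between A (node 1) and B (node 0).
Reduce the network between node 1 (A) and node 0 (B) by series/parallel combination:
  Rp1 = R1 ‖ R2 (parallel, both between nodes 0 and 1) = 1/(1/30 + 1/30) = 15 Ω
R_th = 15 Ω

Final answer: V_th = 4.5 V, R_th = 15 Ω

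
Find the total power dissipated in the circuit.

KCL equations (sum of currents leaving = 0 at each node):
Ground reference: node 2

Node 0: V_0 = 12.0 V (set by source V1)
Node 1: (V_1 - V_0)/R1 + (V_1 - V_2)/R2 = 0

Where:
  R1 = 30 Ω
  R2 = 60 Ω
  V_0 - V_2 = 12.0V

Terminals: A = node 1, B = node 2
Nodal analysis, taking node 2 as the 0 V reference.
Source V1 fixes V_0 = 12 V.
KCL at each unknown node (sum of currents leaving = 0; resistances in Ω):
  Node 1: (V_1 - 12)/30 + (V_1 - 0)/60 = 0
Collecting terms: 0.05 × V_1 = 0.4  =>  V_1 = 8 V
Power in each resistor, P = (ΔV)²/R:
  P_R1 = (12 - 8)²/30 = 0.5333 W
  P_R2 = (8 - 0)²/60 = 1.067 W
P_total = P_R1 + P_R2 = 1.6 W

Final answer: 1.6 W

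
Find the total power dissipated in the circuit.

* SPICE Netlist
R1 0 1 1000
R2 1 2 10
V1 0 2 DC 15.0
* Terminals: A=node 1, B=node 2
Nodal analysis, taking node 2 as the 0 V reference.
Source V1 fixes V_0 = 15 V.
KCL at each unknown node (sum of currents leaving = 0; resistances in Ω):
  Node 1: (V_1 - 15)/1000 + (V_1 - 0)/10 = 0
Collecting terms: 0.101 × V_1 = 0.015  =>  V_1 = 0.1485 V
Power in each resistor, P = (ΔV)²/R:
  P_R1 = (15 - 0.1485)²/1000 = 0.2206 W
  P_R2 = (0.1485 - 0)²/10 = 0.002206 W
P_total = P_R1 + P_R2 = 0.2228 W

Final answer: 0.2228 W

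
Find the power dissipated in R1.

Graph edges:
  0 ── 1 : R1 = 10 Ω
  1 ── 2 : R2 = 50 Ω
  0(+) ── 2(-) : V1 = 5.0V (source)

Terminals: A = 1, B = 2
Nodal analysis, taking node 2 as the 0 V reference.
Source V1 fixes V_0 = 5 V.
KCL at each unknown node (sum of currents leaving = 0; resistances in Ω):
  Node 1: (V_1 - 5)/10 + (V_1 - 0)/50 = 0
Collecting terms: 0.12 × V_1 = 0.5  =>  V_1 = 4.167 V
I_R1 = (V_0 - V_1)/R1 = (5 - 4.167)/10 = 0.08333 A
P_R1 = I_R1² × R1 = (0.08333)² × 10 = 0.06944 W

Final answer: 0.06944 W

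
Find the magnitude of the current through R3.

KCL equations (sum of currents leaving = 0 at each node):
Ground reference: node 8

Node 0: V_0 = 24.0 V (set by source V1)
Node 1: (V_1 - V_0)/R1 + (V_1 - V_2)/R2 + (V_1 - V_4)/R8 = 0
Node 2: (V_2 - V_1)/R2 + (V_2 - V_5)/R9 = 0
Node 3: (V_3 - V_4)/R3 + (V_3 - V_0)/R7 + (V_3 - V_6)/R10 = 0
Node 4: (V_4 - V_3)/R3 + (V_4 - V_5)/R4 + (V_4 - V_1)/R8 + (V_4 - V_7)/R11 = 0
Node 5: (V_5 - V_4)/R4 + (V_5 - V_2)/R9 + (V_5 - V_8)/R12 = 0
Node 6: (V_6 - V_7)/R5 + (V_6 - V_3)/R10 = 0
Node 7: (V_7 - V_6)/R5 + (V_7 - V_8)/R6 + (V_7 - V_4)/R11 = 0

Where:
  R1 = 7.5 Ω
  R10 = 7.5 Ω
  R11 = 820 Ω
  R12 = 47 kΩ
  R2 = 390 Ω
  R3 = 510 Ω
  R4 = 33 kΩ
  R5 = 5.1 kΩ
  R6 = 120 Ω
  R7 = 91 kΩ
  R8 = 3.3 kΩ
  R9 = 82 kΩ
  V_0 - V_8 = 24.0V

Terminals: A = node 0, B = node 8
Nodal analysis, taking node 8 as the 0 V reference.
Source V1 fixes V_0 = 24 V.
KCL at each unknown node (sum of currents leaving = 0; resistances in Ω):
  Node 1: (V_1 - 24)/7.5 + (V_1 - V_2)/390 + (V_1 - V_4)/3300 = 0
  Node 2: (V_2 - V_1)/390 + (V_2 - V_5)/82000 = 0
  Node 3: (V_3 - V_4)/510 + (V_3 - 24)/91000 + (V_3 - V_6)/7.5 = 0
  Node 4: (V_4 - V_3)/510 + (V_4 - V_5)/33000 + (V_4 - V_1)/3300 + (V_4 - V_7)/820 = 0
  Node 5: (V_5 - V_4)/33000 + (V_5 - V_2)/82000 + (V_5 - 0)/47000 = 0
  Node 6: (V_6 - V_7)/5100 + (V_6 - V_3)/7.5 = 0
  Node 7: (V_7 - V_6)/5100 + (V_7 - 0)/120 + (V_7 - V_4)/820 = 0
Collecting terms (coefficients in siemens):
  0.1362·V_1 - 0.002564·V_2 - 0.000303·V_4 = 3.2
  0.002576·V_2 - 0.002564·V_1 - 0.0000122·V_5 = 0
  0.1353·V_3 - 0.001961·V_4 - 0.1333·V_6 = 0.0002637
  0.003514·V_4 - 0.000303·V_1 - 0.001961·V_3 - 0.0000303·V_5 - 0.00122·V_7 = 0
  0.00006377·V_5 - 0.0000122·V_2 - 0.0000303·V_4 = 0
  0.1335·V_6 - 0.1333·V_3 - 0.0001961·V_7 = 0
  0.009749·V_7 - 0.00122·V_4 - 0.0001961·V_6 = 0
Solving these 7 simultaneous equations (Gaussian elimination) gives:
  V_1 = 23.96 V, V_2 = 23.87 V, V_3 = 4.718 V, V_4 = 5.009 V
  V_5 = 6.946 V, V_6 = 4.712 V, V_7 = 0.7214 V
I_R3 = (V_3 - V_4)/R3 = (4.718 - 5.009)/510 = -0.0005707 A
|I_R3| = 0.0005707 A

Final answer: |I_R3| = 0.0005707 A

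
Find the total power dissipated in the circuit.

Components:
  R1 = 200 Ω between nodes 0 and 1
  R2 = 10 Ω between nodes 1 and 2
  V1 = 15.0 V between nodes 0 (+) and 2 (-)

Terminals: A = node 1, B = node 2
Nodal analysis, taking node 2 as the 0 V reference.
Source V1 fixes V_0 = 15 V.
KCL at each unknown node (sum of currents leaving = 0; resistances in Ω):
  Node 1: (V_1 - 15)/200 + (V_1 - 0)/10 = 0
Collecting terms: 0.105 × V_1 = 0.075  =>  V_1 = 0.7143 V
Power in each resistor, P = (ΔV)²/R:
  P_R1 = (15 - 0.7143)²/200 = 1.02 W
  P_R2 = (0.7143 - 0)²/10 = 0.05102 W
P_total = P_R1 + P_R2 = 1.071 W

Final answer: 1.071 W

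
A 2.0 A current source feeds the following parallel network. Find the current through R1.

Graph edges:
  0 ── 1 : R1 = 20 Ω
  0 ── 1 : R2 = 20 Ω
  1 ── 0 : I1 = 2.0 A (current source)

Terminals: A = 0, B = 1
All resistors sit directly between nodes 0 and 1, so they are in parallel and share one voltage V; the full source current 2 A splits among them.
1/R_par = 1/20 + 1/20 = 0.1 S  =>  R_par = 10 Ω
V = I × R_par = 2 × 10 = 20 V
I_R1 = V/R1 = 20/20 = 1 A

Final answer: 1 A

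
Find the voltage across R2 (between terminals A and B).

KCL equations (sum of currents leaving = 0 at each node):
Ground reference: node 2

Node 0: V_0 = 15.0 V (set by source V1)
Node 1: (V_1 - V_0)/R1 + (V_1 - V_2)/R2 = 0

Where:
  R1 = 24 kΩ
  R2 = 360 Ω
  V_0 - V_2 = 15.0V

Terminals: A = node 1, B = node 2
R1 and R2 are in series across V1 (node 0 → node 1 → node 2), and the output A–B is taken across R2, so this is a voltage divider.
Series current: I = V1/(R1 + R2) = 15/(24000 + 360) = 15/24360 = 0.0006158 A
V_R2 = I × R2 = V1 × R2/(R1 + R2) = 15 × 360/24360 = 0.2217 V

Final answer: 0.2217 V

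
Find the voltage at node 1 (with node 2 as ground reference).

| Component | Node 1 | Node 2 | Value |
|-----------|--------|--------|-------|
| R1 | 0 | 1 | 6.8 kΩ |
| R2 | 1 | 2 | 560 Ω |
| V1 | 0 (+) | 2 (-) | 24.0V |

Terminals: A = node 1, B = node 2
Nodal analysis, taking node 2 as the 0 V reference.
Source V1 fixes V_0 = 24 V.
KCL at each unknown node (sum of currents leaving = 0; resistances in Ω):
  Node 1: (V_1 - 24)/6800 + (V_1 - 0)/560 = 0
Collecting terms: 0.001933 × V_1 = 0.003529  =>  V_1 = 1.826 V
The requested potential is V_1 = 1.826 V.

Final answer: V_1 = 1.826 V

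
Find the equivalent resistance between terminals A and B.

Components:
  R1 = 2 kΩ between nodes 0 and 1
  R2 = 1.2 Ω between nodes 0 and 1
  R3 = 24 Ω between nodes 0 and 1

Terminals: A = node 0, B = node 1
Reduce the network between node 0 (A) and node 1 (B) by series/parallel combination:
  Rp1 = R1 ‖ R2 ‖ R3 (parallel, all between nodes 0 and 1) = 1/(1/2000 + 1/1.2 + 1/24) = 1.142 Ω
R_eq = 1.142 Ω

Final answer: 1.142 Ω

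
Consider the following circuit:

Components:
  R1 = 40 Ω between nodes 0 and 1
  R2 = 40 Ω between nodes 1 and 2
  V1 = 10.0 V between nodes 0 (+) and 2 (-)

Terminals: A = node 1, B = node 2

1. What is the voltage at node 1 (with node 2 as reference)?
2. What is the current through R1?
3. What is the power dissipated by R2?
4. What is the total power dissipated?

Nodal analysis, taking node 2 as the 0 V reference.
Source V1 fixes V_0 = 10 V.
KCL at each unknown node (sum of currents leaving = 0; resistances in Ω):
  Node 1: (V_1 - 10)/40 + (V_1 - 0)/40 = 0
Collecting terms: 0.05 × V_1 = 0.25  =>  V_1 = 5 V
Part 1:
  Read off the nodal solution: V_1 = 5 V
Part 2:
  I_R1 = (V_0 - V_1)/R1 = (10 - 5)/40 = 0.125 A
  Magnitude: I_R1 = 0.125 A
Part 3:
  I_R2 = (V_1 - V_2)/R2 = (5 - 0)/40 = 0.125 A
  P_R2 = I_R2² × R2 = (0.125)² × 40 = 0.625 W
Part 4:
  Power in each resistor, P = (ΔV)²/R:
    P_R1 = (10 - 5)²/40 = 0.625 W
    P_R2 = (5 - 0)²/40 = 0.625 W
  P_total = P_R1 + P_R2 = 1.25 W

Final answers:
1. V_1 = 5 V
2. I_R1 = 0.125 A
3. P_R2 = 0.625 W
4. P_total = 1.25 W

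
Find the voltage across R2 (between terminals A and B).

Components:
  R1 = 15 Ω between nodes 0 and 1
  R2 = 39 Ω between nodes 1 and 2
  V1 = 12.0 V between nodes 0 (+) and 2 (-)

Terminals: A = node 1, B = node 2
R1 and R2 are in series across V1 (node 0 → node 1 → node 2), and the output A–B is taken across R2, so this is a voltage divider.
Series current: I = V1/(R1 + R2) = 12/(15 + 39) = 12/54 = 0.2222 A
V_R2 = I × R2 = V1 × R2/(R1 + R2) = 12 × 39/54 = 8.667 V

Final answer: 8.667 V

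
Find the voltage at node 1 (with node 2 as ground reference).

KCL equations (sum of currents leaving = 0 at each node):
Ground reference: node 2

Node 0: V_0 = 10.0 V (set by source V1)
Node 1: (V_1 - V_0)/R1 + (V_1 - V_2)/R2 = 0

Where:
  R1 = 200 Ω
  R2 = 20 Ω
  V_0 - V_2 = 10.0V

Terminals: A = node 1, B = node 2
Nodal analysis, taking node 2 as the 0 V reference.
Source V1 fixes V_0 = 10 V.
KCL at each unknown node (sum of currents leaving = 0; resistances in Ω):
  Node 1: (V_1 - 10)/200 + (V_1 - 0)/20 = 0
Collecting terms: 0.055 × V_1 = 0.05  =>  V_1 = 0.9091 V
The requested potential is V_1 = 0.9091 V.

Final answer: V_1 = 0.9091 V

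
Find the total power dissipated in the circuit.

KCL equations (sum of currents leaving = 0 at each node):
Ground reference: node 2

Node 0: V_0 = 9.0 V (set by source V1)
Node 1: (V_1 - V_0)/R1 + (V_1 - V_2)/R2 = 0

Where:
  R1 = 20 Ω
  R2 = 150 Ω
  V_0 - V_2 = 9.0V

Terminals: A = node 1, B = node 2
Nodal analysis, taking node 2 as the 0 V reference.
Source V1 fixes V_0 = 9 V.
KCL at each unknown node (sum of currents leaving = 0; resistances in Ω):
  Node 1: (V_1 - 9)/20 + (V_1 - 0)/150 = 0
Collecting terms: 0.05667 × V_1 = 0.45  =>  V_1 = 7.941 V
Power in each resistor, P = (ΔV)²/R:
  P_R1 = (9 - 7.941)²/20 = 0.05606 W
  P_R2 = (7.941 - 0)²/150 = 0.4204 W
P_total = P_R1 + P_R2 = 0.4765 W

Final answer: 0.4765 W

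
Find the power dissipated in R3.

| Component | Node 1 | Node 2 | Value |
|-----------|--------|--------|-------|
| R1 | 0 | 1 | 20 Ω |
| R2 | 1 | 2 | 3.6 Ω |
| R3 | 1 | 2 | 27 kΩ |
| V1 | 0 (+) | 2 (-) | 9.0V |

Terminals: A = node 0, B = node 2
Nodal analysis, taking node 2 as the 0 V reference.
Source V1 fixes V_0 = 9 V.
KCL at each unknown node (sum of currents leaving = 0; resistances in Ω):
  Node 1: (V_1 - 9)/20 + (V_1 - 0)/3.6 + (V_1 - 0)/27000 = 0
Collecting terms: 0.3278 × V_1 = 0.45  =>  V_1 = 1.373 V
I_R3 = (V_1 - V_2)/R3 = (1.373 - 0)/27000 = 0.00005084 A
P_R3 = I_R3² × R3 = (0.00005084)² × 27000 = 0.00006979 W

Final answer: 6.979e-05 W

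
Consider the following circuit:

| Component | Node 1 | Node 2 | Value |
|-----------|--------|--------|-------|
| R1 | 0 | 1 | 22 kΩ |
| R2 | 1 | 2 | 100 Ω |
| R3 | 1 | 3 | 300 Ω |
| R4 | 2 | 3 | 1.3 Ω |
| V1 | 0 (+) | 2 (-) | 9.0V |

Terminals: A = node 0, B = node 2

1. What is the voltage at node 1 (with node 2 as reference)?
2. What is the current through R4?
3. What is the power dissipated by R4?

Nodal analysis, taking node 2 as the 0 V reference.
Source V1 fixes V_0 = 9 V.
KCL at each unknown node (sum of currents leaving = 0; resistances in Ω):
  Node 1: (V_1 - 9)/22000 + (V_1 - 0)/100 + (V_1 - V_3)/300 = 0
  Node 3: (V_3 - V_1)/300 + (V_3 - 0)/1.3 = 0
Collecting terms (coefficients in siemens):
  0.01338·V_1 - 0.003333·V_3 = 0.0004091
  0.7726·V_3 - 0.003333·V_1 = 0
Determinant D = (0.01338)(0.7726) - (-0.003333)(-0.003333) = 0.01032
V_1 = [(0.0004091)(0.7726) - (-0.003333)(0)]/D = 0.03061 V
V_3 = [(0.01338)(0) - (0.0004091)(-0.003333)]/D = 0.0001321 V
Part 1:
  Read off the nodal solution: V_1 = 0.03061 V
Part 2:
  I_R4 = (V_2 - V_3)/R4 = (0 - 0.0001321)/1.3 = -0.0001016 A
  Magnitude: I_R4 = 0.0001016 A
Part 3:
  I_R4 = (V_2 - V_3)/R4 = (0 - 0.0001321)/1.3 = -0.0001016 A
  P_R4 = I_R4² × R4 = (-0.0001016)² × 1.3 = 0.00000001342 W

Final answers:
1. V_1 = 0.03061 V
2. I_R4 = 0.0001016 A
3. P_R4 = 1.342e-08 W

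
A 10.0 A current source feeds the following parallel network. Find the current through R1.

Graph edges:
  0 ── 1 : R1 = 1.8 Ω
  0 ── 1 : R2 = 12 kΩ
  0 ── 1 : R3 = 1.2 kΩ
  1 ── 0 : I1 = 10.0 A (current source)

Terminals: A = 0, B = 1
All resistors sit directly between nodes 0 and 1, so they are in parallel and share one voltage V; the full source current 10 A splits among them.
1/R_par = 1/1.8 + 1/12000 + 1/1200 = 0.5565 S  =>  R_par = 1.797 Ω
V = I × R_par = 10 × 1.797 = 17.97 V
I_R1 = V/R1 = 17.97/1.8 = 9.984 A

Final answer: 9.984 A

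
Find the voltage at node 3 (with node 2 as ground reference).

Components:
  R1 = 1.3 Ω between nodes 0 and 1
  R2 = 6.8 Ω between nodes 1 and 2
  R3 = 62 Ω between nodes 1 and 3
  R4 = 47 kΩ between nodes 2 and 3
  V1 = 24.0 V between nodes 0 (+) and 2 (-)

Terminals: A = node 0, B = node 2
Nodal analysis, taking node 2 as the 0 V reference.
Source V1 fixes V_0 = 24 V.
KCL at each unknown node (sum of currents leaving = 0; resistances in Ω):
  Node 1: (V_1 - 24)/1.3 + (V_1 - 0)/6.8 + (V_1 - V_3)/62 = 0
  Node 3: (V_3 - V_1)/62 + (V_3 - 0)/47000 = 0
Collecting terms (coefficients in siemens):
  0.9324·V_1 - 0.01613·V_3 = 18.46
  0.01615·V_3 - 0.01613·V_1 = 0
Determinant D = (0.9324)(0.01615) - (-0.01613)(-0.01613) = 0.0148
V_1 = [(18.46)(0.01615) - (-0.01613)(0)]/D = 20.15 V
V_3 = [(0.9324)(0) - (18.46)(-0.01613)]/D = 20.12 V
The requested potential is V_3 = 20.12 V.

Final answer: V_3 = 20.12 V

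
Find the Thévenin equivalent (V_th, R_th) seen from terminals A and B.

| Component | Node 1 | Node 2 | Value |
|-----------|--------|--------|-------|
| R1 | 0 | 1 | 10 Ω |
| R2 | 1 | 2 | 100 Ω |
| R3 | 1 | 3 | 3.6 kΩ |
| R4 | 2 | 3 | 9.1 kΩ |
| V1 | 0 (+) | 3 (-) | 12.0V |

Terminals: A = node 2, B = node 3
Step 1 — V_th is the open-circuit voltage V_A - V_B (nothing connected across the terminals).
Nodal analysis, taking node 3 as the 0 V reference.
Source V1 fixes V_0 = 12 V.
KCL at each unknown node (sum of currents leaving = 0; resistances in Ω):
  Node 1: (V_1 - 12)/10 + (V_1 - V_2)/100 + (V_1 - 0)/3600 = 0
  Node 2: (V_2 - V_1)/100 + (V_2 - 0)/9100 = 0
Collecting terms (coefficients in siemens):
  0.1103·V_1 - 0.01·V_2 = 1.2
  0.01011·V_2 - 0.01·V_1 = 0
Determinant D = (0.1103)(0.01011) - (-0.01)(-0.01) = 0.001015
V_1 = [(1.2)(0.01011) - (-0.01)(0)]/D = 11.95 V
V_2 = [(0.1103)(0) - (1.2)(-0.01)]/D = 11.82 V
V_th = V_2 - V_3 = 11.82 - 0 = 11.82 V
Step 2 — R_th: zero the source — replace V1 by a short circuit (node 3 merges into node 0) — and find the resistance seen between A (node 2) and B (node 0).
Reduce the network between node 2 (A) and node 0 (B) by series/parallel combination:
  Rp1 = R1 ‖ R3 (parallel, both between nodes 0 and 1) = 1/(1/10 + 1/3600) = 9.972 Ω
  Rs1 = R2 + Rp1 (series, joined only at node 1) = 100 + 9.972 = 110 Ω
  Rp2 = R4 ‖ Rs1 (parallel, both between nodes 0 and 2) = 1/(1/9100 + 1/110) = 108.7 Ω
R_th = 108.7 Ω

Final answer: V_th = 11.82 V, R_th = 108.7 Ω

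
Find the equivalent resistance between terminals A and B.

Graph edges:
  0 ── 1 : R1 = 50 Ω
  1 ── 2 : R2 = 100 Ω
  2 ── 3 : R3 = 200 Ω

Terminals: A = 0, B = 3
Reduce the network between node 0 (A) and node 3 (B) by series/parallel combination:
  Rs1 = R1 + R2 (series, joined only at node 1) = 50 + 100 = 150 Ω
  Rs2 = R3 + Rs1 (series, joined only at node 2) = 200 + 150 = 350 Ω
R_eq = 350 Ω

Final answer: 350 Ω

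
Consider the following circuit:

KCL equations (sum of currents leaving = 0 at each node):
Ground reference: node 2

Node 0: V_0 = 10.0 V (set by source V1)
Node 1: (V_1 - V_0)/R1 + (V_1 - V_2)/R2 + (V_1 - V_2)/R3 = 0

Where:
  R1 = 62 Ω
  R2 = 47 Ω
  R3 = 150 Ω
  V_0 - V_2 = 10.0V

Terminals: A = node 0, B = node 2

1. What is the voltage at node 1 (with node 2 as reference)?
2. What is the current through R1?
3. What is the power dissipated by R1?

Nodal analysis, taking node 2 as the 0 V reference.
Source V1 fixes V_0 = 10 V.
KCL at each unknown node (sum of currents leaving = 0; resistances in Ω):
  Node 1: (V_1 - 10)/62 + (V_1 - 0)/47 + (V_1 - 0)/150 = 0
Collecting terms: 0.04407 × V_1 = 0.1613  =>  V_1 = 3.66 V
Part 1:
  Read off the nodal solution: V_1 = 3.66 V
Part 2:
  I_R1 = (V_0 - V_1)/R1 = (10 - 3.66)/62 = 0.1023 A
  Magnitude: I_R1 = 0.1023 A
Part 3:
  I_R1 = (V_0 - V_1)/R1 = (10 - 3.66)/62 = 0.1023 A
  P_R1 = I_R1² × R1 = (0.1023)² × 62 = 0.6484 W

Final answers:
1. V_1 = 3.66 V
2. I_R1 = 0.1023 A
3. P_R1 = 0.6484 W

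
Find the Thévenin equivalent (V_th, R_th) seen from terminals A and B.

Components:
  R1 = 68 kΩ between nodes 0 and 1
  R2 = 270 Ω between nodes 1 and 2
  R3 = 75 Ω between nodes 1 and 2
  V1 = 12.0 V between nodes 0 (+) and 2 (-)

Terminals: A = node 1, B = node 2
Step 1 — V_th is the open-circuit voltage V_A - V_B (nothing connected across the terminals).
Nodal analysis, taking node 2 as the 0 V reference.
Source V1 fixes V_0 = 12 V.
KCL at each unknown node (sum of currents leaving = 0; resistances in Ω):
  Node 1: (V_1 - 12)/68000 + (V_1 - 0)/270 + (V_1 - 0)/75 = 0
Collecting terms: 0.01705 × V_1 = 0.0001765  =>  V_1 = 0.01035 V
V_th = V_1 - V_2 = 0.01035 - 0 = 0.01035 V
Step 2 — R_th: zero the source — replace V1 by a short circuit (node 2 merges into node 0) — and find the resistance seen between A (node 1) and B (node 0).
Reduce the network between node 1 (A) and node 0 (B) by series/parallel combination:
  Rp1 = R1 ‖ R2 ‖ R3 (parallel, all between nodes 0 and 1) = 1/(1/68000 + 1/270 + 1/75) = 58.65 Ω
R_th = 58.65 Ω

Final answer: V_th = 0.01035 V, R_th = 58.65 Ω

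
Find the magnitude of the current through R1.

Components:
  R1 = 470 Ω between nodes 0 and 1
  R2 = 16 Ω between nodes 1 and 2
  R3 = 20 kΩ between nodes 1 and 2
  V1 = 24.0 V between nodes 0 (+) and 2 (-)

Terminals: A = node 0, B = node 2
Nodal analysis, taking node 2 as the 0 V reference.
Source V1 fixes V_0 = 24 V.
KCL at each unknown node (sum of currents leaving = 0; resistances in Ω):
  Node 1: (V_1 - 24)/470 + (V_1 - 0)/16 + (V_1 - 0)/20000 = 0
Collecting terms: 0.06468 × V_1 = 0.05106  =>  V_1 = 0.7895 V
I_R1 = (V_0 - V_1)/R1 = (24 - 0.7895)/470 = 0.04938 A
|I_R1| = 0.04938 A

Final answer: |I_R1| = 0.04938 A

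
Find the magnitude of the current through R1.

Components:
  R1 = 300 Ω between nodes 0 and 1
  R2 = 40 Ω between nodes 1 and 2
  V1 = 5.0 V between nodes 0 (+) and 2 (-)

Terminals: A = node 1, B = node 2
Nodal analysis, taking node 2 as the 0 V reference.
Source V1 fixes V_0 = 5 V.
KCL at each unknown node (sum of currents leaving = 0; resistances in Ω):
  Node 1: (V_1 - 5)/300 + (V_1 - 0)/40 = 0
Collecting terms: 0.02833 × V_1 = 0.01667  =>  V_1 = 0.5882 V
I_R1 = (V_0 - V_1)/R1 = (5 - 0.5882)/300 = 0.01471 A
|I_R1| = 0.01471 A

Final answer: |I_R1| = 0.01471 A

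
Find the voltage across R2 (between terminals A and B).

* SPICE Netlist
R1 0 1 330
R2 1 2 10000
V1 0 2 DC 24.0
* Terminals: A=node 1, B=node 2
R1 and R2 are in series across V1 (node 0 → node 1 → node 2), and the output A–B is taken across R2, so this is a voltage divider.
Series current: I = V1/(R1 + R2) = 24/(330 + 10000) = 24/10330 = 0.002323 A
V_R2 = I × R2 = V1 × R2/(R1 + R2) = 24 × 10000/10330 = 23.23 V

Final answer: 23.23 V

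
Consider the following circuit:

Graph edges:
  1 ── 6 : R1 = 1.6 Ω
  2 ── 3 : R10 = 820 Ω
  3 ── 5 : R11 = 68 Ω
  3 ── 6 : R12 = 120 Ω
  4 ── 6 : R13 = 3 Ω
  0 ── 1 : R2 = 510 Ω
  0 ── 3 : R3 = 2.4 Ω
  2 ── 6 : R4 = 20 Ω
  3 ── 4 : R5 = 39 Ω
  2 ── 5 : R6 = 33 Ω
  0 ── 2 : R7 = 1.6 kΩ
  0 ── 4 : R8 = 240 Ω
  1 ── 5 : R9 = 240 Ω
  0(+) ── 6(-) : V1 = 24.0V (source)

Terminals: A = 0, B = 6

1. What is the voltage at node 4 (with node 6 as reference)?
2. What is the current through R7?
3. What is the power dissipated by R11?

Nodal analysis, taking node 6 as the 0 V reference.
Source V1 fixes V_0 = 24 V.
KCL at each unknown node (sum of currents leaving = 0; resistances in Ω):
  Node 1: (V_1 - 0)/1.6 + (V_1 - 24)/510 + (V_1 - V_5)/240 = 0
  Node 2: (V_2 - 0)/20 + (V_2 - V_5)/33 + (V_2 - 24)/1600 + (V_2 - V_3)/820 = 0
  Node 3: (V_3 - 24)/2.4 + (V_3 - V_4)/39 + (V_3 - V_2)/820 + (V_3 - V_5)/68 + (V_3 - 0)/120 = 0
  Node 4: (V_4 - V_3)/39 + (V_4 - 24)/240 + (V_4 - 0)/3 = 0
  Node 5: (V_5 - V_2)/33 + (V_5 - V_1)/240 + (V_5 - V_3)/68 = 0
Collecting terms (coefficients in siemens):
  0.6311·V_1 - 0.004167·V_5 = 0.04706
  0.08215·V_2 - 0.00122·V_3 - 0.0303·V_5 = 0.015
  0.4666·V_3 - 0.00122·V_2 - 0.02564·V_4 - 0.01471·V_5 = 10
  0.3631·V_4 - 0.02564·V_3 = 0.1
  0.04918·V_5 - 0.004167·V_1 - 0.0303·V_2 - 0.01471·V_3 = 0
Solving these 5 simultaneous equations (Gaussian elimination) gives:
  V_1 = 0.1331 V, V_2 = 3.776 V, V_3 = 21.82 V, V_4 = 1.816 V
  V_5 = 8.864 V
Part 1:
  Read off the nodal solution: V_4 = 1.816 V
Part 2:
  I_R7 = (V_0 - V_2)/R7 = (24 - 3.776)/1600 = 0.01264 A
  Magnitude: I_R7 = 0.01264 A
Part 3:
  I_R11 = (V_3 - V_5)/R11 = (21.82 - 8.864)/68 = 0.1906 A
  P_R11 = I_R11² × R11 = (0.1906)² × 68 = 2.469 W

Final answers:
1. V_4 = 1.816 V
2. I_R7 = 0.01264 A
3. P_R11 = 2.469 W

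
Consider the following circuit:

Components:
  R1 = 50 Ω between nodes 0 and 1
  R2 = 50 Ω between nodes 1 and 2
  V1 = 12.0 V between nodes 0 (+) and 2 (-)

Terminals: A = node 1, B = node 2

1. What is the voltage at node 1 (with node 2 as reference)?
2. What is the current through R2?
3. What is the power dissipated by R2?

Nodal analysis, taking node 2 as the 0 V reference.
Source V1 fixes V_0 = 12 V.
KCL at each unknown node (sum of currents leaving = 0; resistances in Ω):
  Node 1: (V_1 - 12)/50 + (V_1 - 0)/50 = 0
Collecting terms: 0.04 × V_1 = 0.24  =>  V_1 = 6 V
Part 1:
  Read off the nodal solution: V_1 = 6 V
Part 2:
  I_R2 = (V_1 - V_2)/R2 = (6 - 0)/50 = 0.12 A
  Magnitude: I_R2 = 0.12 A
Part 3:
  I_R2 = (V_1 - V_2)/R2 = (6 - 0)/50 = 0.12 A
  P_R2 = I_R2² × R2 = (0.12)² × 50 = 0.72 W

Final answers:
1. V_1 = 6 V
2. I_R2 = 0.12 A
3. P_R2 = 0.72 W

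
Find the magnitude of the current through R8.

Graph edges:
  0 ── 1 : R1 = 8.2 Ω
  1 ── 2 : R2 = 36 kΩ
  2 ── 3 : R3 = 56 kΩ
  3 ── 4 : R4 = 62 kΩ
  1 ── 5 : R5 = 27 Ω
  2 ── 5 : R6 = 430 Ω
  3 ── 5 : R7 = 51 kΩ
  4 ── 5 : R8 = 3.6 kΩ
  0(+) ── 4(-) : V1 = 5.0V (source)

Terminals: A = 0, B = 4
Nodal analysis, taking node 4 as the 0 V reference.
Source V1 fixes V_0 = 5 V.
KCL at each unknown node (sum of currents leaving = 0; resistances in Ω):
  Node 1: (V_1 - 5)/8.2 + (V_1 - V_2)/36000 + (V_1 - V_5)/27 = 0
  Node 2: (V_2 - V_1)/36000 + (V_2 - V_3)/56000 + (V_2 - V_5)/430 = 0
  Node 3: (V_3 - V_2)/56000 + (V_3 - 0)/62000 + (V_3 - V_5)/51000 = 0
  Node 5: (V_5 - V_1)/27 + (V_5 - V_2)/430 + (V_5 - V_3)/51000 + (V_5 - 0)/3600 = 0
Collecting terms (coefficients in siemens):
  0.159·V_1 - 0.00002778·V_2 - 0.03704·V_5 = 0.6098
  0.002371·V_2 - 0.00002778·V_1 - 0.00001786·V_3 - 0.002326·V_5 = 0
  0.00005359·V_3 - 0.00001786·V_2 - 0.00001961·V_5 = 0
  0.03966·V_5 - 0.03704·V_1 - 0.002326·V_2 - 0.00001961·V_3 = 0
Solving these 4 simultaneous equations (Gaussian elimination) gives:
  V_1 = 4.988 V, V_2 = 4.939 V, V_3 = 3.456 V, V_5 = 4.95 V
I_R8 = (V_4 - V_5)/R8 = (0 - 4.95)/3600 = -0.001375 A
|I_R8| = 0.001375 A

Final answer: |I_R8| = 0.001375 A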